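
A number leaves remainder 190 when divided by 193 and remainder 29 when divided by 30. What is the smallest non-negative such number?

Write x = 190 + 193·k. Then 193·k ≡ 29 − 190 ≡ 19 (mod 30).
Need 193⁻¹ mod 30. Extended Euclid on (30, 13):
30 = 2*13 + 4
13 = 3*4 + 1
4 = 4*1 + 0
Back-substitute:
1 = 13 − 3·4
1 = −3·30 + 7·13
193⁻¹ ≡ 7 (mod 30), so k ≡ 7·19 ≡ 13 (mod 30).
x = 190 + 193·13 = 2699.

2699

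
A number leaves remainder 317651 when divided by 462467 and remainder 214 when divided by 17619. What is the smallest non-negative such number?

5586456544

Write x = 317651 + 462467·k. Then 462467·k ≡ 214 − 317651 ≡ 17324 (mod 17619).
Need 462467⁻¹ mod 17619. Extended Euclid on (17619, 4373):
17619 = 4×4373 + 127
4373 = 34×127 + 55
127 = 2×55 + 17
55 = 3×17 + 4
17 = 4×4 + 1
4 = 4×1 + 0
Back-substitute:
1 = 17 − 4·4
1 = −4·55 + 13·17
1 = 13·127 − 30·55
1 = −30·4373 + 1033·127
1 = 1033·17619 − 4162·4373
462467⁻¹ ≡ 13457 (mod 17619), so k ≡ 13457·17324 ≡ 12079 (mod 17619).
x = 317651 + 462467·12079 = 5586456544.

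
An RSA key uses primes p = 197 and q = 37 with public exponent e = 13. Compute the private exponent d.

4885

φ(n) = (p−1)(q−1) = 196·36 = 7056.
Need d with 13·d ≡ 1 (mod 7056). Apply the extended Euclidean algorithm:
7056 = 542·13 + 10
13 = 1·10 + 3
10 = 3·3 + 1
3 = 3·1 + 0
Back-substitute:
1 = 10 − 3·3
1 = −3·13 + 4·10
1 = 4·7056 − 2171·13
So 13·(-2171) ≡ 1 (mod 7056), hence d ≡ -2171 ≡ 4885 (mod 7056).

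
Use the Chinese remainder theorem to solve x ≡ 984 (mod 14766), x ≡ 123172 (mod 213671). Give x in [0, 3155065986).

508660152

Write x = 984 + 14766·k. Then 14766·k ≡ 123172 − 984 ≡ 122188 (mod 213671).
Need 14766⁻¹ mod 213671. Extended Euclid on (213671, 14766):
213671 = 14*14766 + 6947
14766 = 2*6947 + 872
6947 = 7*872 + 843
872 = 1*843 + 29
843 = 29*29 + 2
29 = 14*2 + 1
2 = 2*1 + 0
Back-substitute:
1 = 29 − 14·2
1 = −14·843 + 407·29
1 = 407·872 − 421·843
1 = −421·6947 + 3354·872
1 = 3354·14766 − 7129·6947
1 = −7129·213671 + 103160·14766
14766⁻¹ ≡ 103160 (mod 213671), so k ≡ 103160·122188 ≡ 34448 (mod 213671).
x = 984 + 14766·34448 = 508660152.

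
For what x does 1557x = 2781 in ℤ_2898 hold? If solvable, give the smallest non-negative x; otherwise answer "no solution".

First find gcd(1557, 2898):
2898 = 1·1557 + 1341
1557 = 1·1341 + 216
1341 = 6·216 + 45
216 = 4·45 + 36
45 = 1·36 + 9
36 = 4·9 + 0
gcd = 9 and 9 | 2781, so solutions exist. Divide through by 9: 173x ≡ 309 (mod 322).
Now find 173⁻¹ mod 322:
322 = 1*173 + 149
173 = 1*149 + 24
149 = 6*24 + 5
24 = 4*5 + 4
5 = 1*4 + 1
4 = 4*1 + 0
Back-substitute:
1 = 5 − 4
1 = −24 + 5·5
1 = 5·149 − 31·24
1 = −31·173 + 36·149
1 = 36·322 − 67·173
So 173·(-67) ≡ 1 (mod 322), i.e. 173⁻¹ ≡ 255.
Then x ≡ 255·309 ≡ 227 (mod 322); the smallest non-negative solution is x = 227.

227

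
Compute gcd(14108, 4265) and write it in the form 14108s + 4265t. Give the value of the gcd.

1

Repeated division:
14108 = 3×4265 + 1313
4265 = 3×1313 + 326
1313 = 4×326 + 9
326 = 36×9 + 2
9 = 4×2 + 1
2 = 2×1 + 0
gcd(14108, 4265) = 1.
Express as a combination:
1 = 9 − 4·2
1 = −4·326 + 145·9
1 = 145·1313 − 584·326
1 = −584·4265 + 1897·1313
1 = 1897·14108 − 6275·4265
So 1 = (1897)·14108 + (-6275)·4265.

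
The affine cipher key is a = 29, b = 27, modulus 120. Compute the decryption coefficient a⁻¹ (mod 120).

Apply the Euclidean algorithm to 120 and 29:
120 = 4×29 + 4
29 = 7×4 + 1
4 = 4×1 + 0
The gcd is 1. Working backward:
1 = 29 − 7·4
1 = −7·120 + 29·29
So 29·29 ≡ 1 (mod 120).

29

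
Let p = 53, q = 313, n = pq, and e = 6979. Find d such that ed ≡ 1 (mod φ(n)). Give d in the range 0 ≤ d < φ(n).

11563

φ(n) = (p−1)(q−1) = 52·312 = 16224.
Need d with 6979·d ≡ 1 (mod 16224). Apply the extended Euclidean algorithm:
16224 = 2*6979 + 2266
6979 = 3*2266 + 181
2266 = 12*181 + 94
181 = 1*94 + 87
94 = 1*87 + 7
87 = 12*7 + 3
7 = 2*3 + 1
3 = 3*1 + 0
Back-substitute:
1 = 7 − 2·3
1 = −2·87 + 25·7
1 = 25·94 − 27·87
1 = −27·181 + 52·94
1 = 52·2266 − 651·181
1 = −651·6979 + 2005·2266
1 = 2005·16224 − 4661·6979
So 6979·(-4661) ≡ 1 (mod 16224), hence d ≡ -4661 ≡ 11563 (mod 16224).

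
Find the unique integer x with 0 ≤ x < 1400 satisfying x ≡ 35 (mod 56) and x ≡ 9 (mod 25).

Write x = 35 + 56·k. Then 56·k ≡ 9 − 35 ≡ 24 (mod 25).
Need 56⁻¹ mod 25. Extended Euclid on (25, 6):
25 = 4*6 + 1
6 = 6*1 + 0
Back-substitute:
1 = 25 − 4·6
56⁻¹ ≡ 21 (mod 25), so k ≡ 21·24 ≡ 4 (mod 25).
x = 35 + 56·4 = 259.

259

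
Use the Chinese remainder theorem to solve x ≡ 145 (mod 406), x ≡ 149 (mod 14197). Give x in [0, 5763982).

Write x = 145 + 406·k. Then 406·k ≡ 149 − 145 ≡ 4 (mod 14197).
Need 406⁻¹ mod 14197. Extended Euclid on (14197, 406):
14197 = 34×406 + 393
406 = 1×393 + 13
393 = 30×13 + 3
13 = 4×3 + 1
3 = 3×1 + 0
Back-substitute:
1 = 13 − 4·3
1 = −4·393 + 121·13
1 = 121·406 − 125·393
1 = −125·14197 + 4371·406
406⁻¹ ≡ 4371 (mod 14197), so k ≡ 4371·4 ≡ 3287 (mod 14197).
x = 145 + 406·3287 = 1334667.

1334667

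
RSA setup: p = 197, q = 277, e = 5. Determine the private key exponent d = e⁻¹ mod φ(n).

43277

φ(n) = (p−1)(q−1) = 196·276 = 54096.
Need d with 5·d ≡ 1 (mod 54096). Apply the extended Euclidean algorithm:
54096 = 10819*5 + 1
5 = 5*1 + 0
Back-substitute:
1 = 54096 − 10819·5
So 5·(-10819) ≡ 1 (mod 54096), hence d ≡ -10819 ≡ 43277 (mod 54096).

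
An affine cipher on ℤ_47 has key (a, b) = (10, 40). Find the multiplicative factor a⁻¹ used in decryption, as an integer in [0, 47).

33

Apply the Euclidean algorithm to 47 and 10:
47 = 4*10 + 7
10 = 1*7 + 3
7 = 2*3 + 1
3 = 3*1 + 0
gcd = 1, so the inverse exists. Back-substitute:
1 = 7 − 2·3
1 = −2·10 + 3·7
1 = 3·47 − 14·10
Hence 10⁻¹ ≡ -14 ≡ 33 (mod 47).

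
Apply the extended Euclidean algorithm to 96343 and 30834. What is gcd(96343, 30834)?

Apply Euclid's algorithm to 96343 and 30834:
96343 = 3×30834 + 3841
30834 = 8×3841 + 106
3841 = 36×106 + 25
106 = 4×25 + 6
25 = 4×6 + 1
6 = 6×1 + 0
gcd(96343, 30834) = 1.
Working backward:
1 = 25 − 4·6
1 = −4·106 + 17·25
1 = 17·3841 − 616·106
1 = −616·30834 + 4945·3841
1 = 4945·96343 − 15451·30834
So 1 = (4945)·96343 + (-15451)·30834.

1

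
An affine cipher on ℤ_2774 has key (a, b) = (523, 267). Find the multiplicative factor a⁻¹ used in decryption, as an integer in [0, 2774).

Extended Euclidean algorithm:
2774 = 5·523 + 159
523 = 3·159 + 46
159 = 3·46 + 21
46 = 2·21 + 4
21 = 5·4 + 1
4 = 4·1 + 0
Since gcd(523, 2774) = 1, back-substitute to write 1 as a combination:
1 = 21 − 5·4
1 = −5·46 + 11·21
1 = 11·159 − 38·46
1 = −38·523 + 125·159
1 = 125·2774 − 663·523
Thus 523·(-663) ≡ 1 (mod 2774); reducing, -663 mod 2774 = 2111.

2111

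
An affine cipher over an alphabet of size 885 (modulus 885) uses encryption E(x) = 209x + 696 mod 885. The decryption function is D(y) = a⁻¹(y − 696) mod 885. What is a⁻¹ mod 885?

Apply the Euclidean algorithm to 885 and 209:
885 = 4*209 + 49
209 = 4*49 + 13
49 = 3*13 + 10
13 = 1*10 + 3
10 = 3*3 + 1
3 = 3*1 + 0
The gcd is 1. Working backward:
1 = 10 − 3·3
1 = −3·13 + 4·10
1 = 4·49 − 15·13
1 = −15·209 + 64·49
1 = 64·885 − 271·209
Thus 209·(-271) ≡ 1 (mod 885); reducing, -271 mod 885 = 614.

614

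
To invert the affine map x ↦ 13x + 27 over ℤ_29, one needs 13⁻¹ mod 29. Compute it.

gcd(29, 13) by repeated division:
29 = 2*13 + 3
13 = 4*3 + 1
3 = 3*1 + 0
gcd = 1, so the inverse exists. Back-substitute:
1 = 13 − 4·3
1 = −4·29 + 9·13
So 13·9 ≡ 1 (mod 29).

9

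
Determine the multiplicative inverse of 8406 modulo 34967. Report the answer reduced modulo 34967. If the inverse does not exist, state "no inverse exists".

Extended Euclidean algorithm:
34967 = 4·8406 + 1343
8406 = 6·1343 + 348
1343 = 3·348 + 299
348 = 1·299 + 49
299 = 6·49 + 5
49 = 9·5 + 4
5 = 1·4 + 1
4 = 4·1 + 0
The gcd is 1. Working backward:
1 = 5 − 4
1 = −49 + 10·5
1 = 10·299 − 61·49
1 = −61·348 + 71·299
1 = 71·1343 − 274·348
1 = −274·8406 + 1715·1343
1 = 1715·34967 − 7134·8406
So 8406·(-7134) ≡ 1 (mod 34967), and -7134 ≡ 27833 (mod 34967).

27833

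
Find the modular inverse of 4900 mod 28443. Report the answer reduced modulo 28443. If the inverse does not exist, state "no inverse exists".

Extended Euclidean algorithm:
28443 = 5×4900 + 3943
4900 = 1×3943 + 957
3943 = 4×957 + 115
957 = 8×115 + 37
115 = 3×37 + 4
37 = 9×4 + 1
4 = 4×1 + 0
Since gcd(4900, 28443) = 1, back-substitute to write 1 as a combination:
1 = 37 − 9·4
1 = −9·115 + 28·37
1 = 28·957 − 233·115
1 = −233·3943 + 960·957
1 = 960·4900 − 1193·3943
1 = −1193·28443 + 6925·4900
So 4900·6925 ≡ 1 (mod 28443).

6925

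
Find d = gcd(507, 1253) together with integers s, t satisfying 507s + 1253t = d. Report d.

1

Euclidean algorithm:
1253 = 2·507 + 239
507 = 2·239 + 29
239 = 8·29 + 7
29 = 4·7 + 1
7 = 7·1 + 0
gcd(507, 1253) = 1.
Express as a combination:
1 = 29 − 4·7
1 = −4·239 + 33·29
1 = 33·507 − 70·239
1 = −70·1253 + 173·507
So 1 = (-70)·1253 + (173)·507.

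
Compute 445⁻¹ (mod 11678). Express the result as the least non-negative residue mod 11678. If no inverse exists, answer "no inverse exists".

2703

Run Euclid on (11678, 445):
11678 = 26*445 + 108
445 = 4*108 + 13
108 = 8*13 + 4
13 = 3*4 + 1
4 = 4*1 + 0
gcd = 1, so the inverse exists. Back-substitute:
1 = 13 − 3·4
1 = −3·108 + 25·13
1 = 25·445 − 103·108
1 = −103·11678 + 2703·445
So 445·2703 ≡ 1 (mod 11678).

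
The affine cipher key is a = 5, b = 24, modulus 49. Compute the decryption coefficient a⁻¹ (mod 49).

10

Extended Euclidean algorithm:
49 = 9*5 + 4
5 = 1*4 + 1
4 = 4*1 + 0
The gcd is 1. Working backward:
1 = 5 − 4
1 = −49 + 10·5
So 5·10 ≡ 1 (mod 49).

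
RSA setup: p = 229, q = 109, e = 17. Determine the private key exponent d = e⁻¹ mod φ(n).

φ(n) = (p−1)(q−1) = 228·108 = 24624.
Need d with 17·d ≡ 1 (mod 24624). Apply the extended Euclidean algorithm:
24624 = 1448×17 + 8
17 = 2×8 + 1
8 = 8×1 + 0
Back-substitute:
1 = 17 − 2·8
1 = −2·24624 + 2897·17
So 17·2897 ≡ 1 (mod 24624), hence d = 2897.

2897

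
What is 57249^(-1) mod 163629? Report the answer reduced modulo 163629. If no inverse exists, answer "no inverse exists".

no inverse exists

Compute gcd(57249, 163629):
163629 = 2·57249 + 49131
57249 = 1·49131 + 8118
49131 = 6·8118 + 423
8118 = 19·423 + 81
423 = 5·81 + 18
81 = 4·18 + 9
18 = 2·9 + 0
gcd(57249, 163629) = 9 ≠ 1, so 57249 has no multiplicative inverse modulo 163629.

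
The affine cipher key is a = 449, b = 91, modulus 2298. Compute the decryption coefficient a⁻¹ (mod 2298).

737

gcd(2298, 449) by repeated division:
2298 = 5×449 + 53
449 = 8×53 + 25
53 = 2×25 + 3
25 = 8×3 + 1
3 = 3×1 + 0
The gcd is 1. Working backward:
1 = 25 − 8·3
1 = −8·53 + 17·25
1 = 17·449 − 144·53
1 = −144·2298 + 737·449
So 449·737 ≡ 1 (mod 2298).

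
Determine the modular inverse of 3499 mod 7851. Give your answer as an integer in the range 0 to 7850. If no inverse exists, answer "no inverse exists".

3700

Apply the Euclidean algorithm to 7851 and 3499:
7851 = 2·3499 + 853
3499 = 4·853 + 87
853 = 9·87 + 70
87 = 1·70 + 17
70 = 4·17 + 2
17 = 8·2 + 1
2 = 2·1 + 0
gcd = 1, so the inverse exists. Back-substitute:
1 = 17 − 8·2
1 = −8·70 + 33·17
1 = 33·87 − 41·70
1 = −41·853 + 402·87
1 = 402·3499 − 1649·853
1 = −1649·7851 + 3700·3499
So 3499·3700 ≡ 1 (mod 7851).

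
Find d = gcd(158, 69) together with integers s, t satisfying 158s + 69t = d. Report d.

1

Repeated division:
158 = 2·69 + 20
69 = 3·20 + 9
20 = 2·9 + 2
9 = 4·2 + 1
2 = 2·1 + 0
gcd(158, 69) = 1.
Working backward:
1 = 9 − 4·2
1 = −4·20 + 9·9
1 = 9·69 − 31·20
1 = −31·158 + 71·69
So 1 = (-31)·158 + (71)·69.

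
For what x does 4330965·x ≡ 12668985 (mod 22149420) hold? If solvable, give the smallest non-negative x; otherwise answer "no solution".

First find gcd(4330965, 22149420):
22149420 = 5·4330965 + 494595
4330965 = 8·494595 + 374205
494595 = 1·374205 + 120390
374205 = 3·120390 + 13035
120390 = 9·13035 + 3075
13035 = 4·3075 + 735
3075 = 4·735 + 135
735 = 5·135 + 60
135 = 2·60 + 15
60 = 4·15 + 0
gcd = 15 and 15 | 12668985, so solutions exist. Divide through by 15: 288731x ≡ 844599 (mod 1476628).
Now find 288731⁻¹ mod 1476628:
1476628 = 5·288731 + 32973
288731 = 8·32973 + 24947
32973 = 1·24947 + 8026
24947 = 3·8026 + 869
8026 = 9·869 + 205
869 = 4·205 + 49
205 = 4·49 + 9
49 = 5·9 + 4
9 = 2·4 + 1
4 = 4·1 + 0
Back-substitute:
1 = 9 − 2·4
1 = −2·49 + 11·9
1 = 11·205 − 46·49
1 = −46·869 + 195·205
1 = 195·8026 − 1801·869
1 = −1801·24947 + 5598·8026
1 = 5598·32973 − 7399·24947
1 = −7399·288731 + 64790·32973
1 = 64790·1476628 − 331349·288731
So 288731·(-331349) ≡ 1 (mod 1476628), i.e. 288731⁻¹ ≡ 1145279.
Then x ≡ 1145279·844599 ≡ 887649 (mod 1476628); the smallest non-negative solution is x = 887649.

887649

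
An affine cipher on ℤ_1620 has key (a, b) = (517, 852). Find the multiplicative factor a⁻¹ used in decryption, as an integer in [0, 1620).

Extended Euclidean algorithm:
1620 = 3×517 + 69
517 = 7×69 + 34
69 = 2×34 + 1
34 = 34×1 + 0
The gcd is 1. Working backward:
1 = 69 − 2·34
1 = −2·517 + 15·69
1 = 15·1620 − 47·517
So 517·(-47) ≡ 1 (mod 1620), and -47 ≡ 1573 (mod 1620).

1573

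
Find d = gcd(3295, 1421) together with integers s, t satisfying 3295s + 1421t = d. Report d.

1

Euclidean algorithm:
3295 = 2*1421 + 453
1421 = 3*453 + 62
453 = 7*62 + 19
62 = 3*19 + 5
19 = 3*5 + 4
5 = 1*4 + 1
4 = 4*1 + 0
gcd(3295, 1421) = 1.
Working backward:
1 = 5 − 4
1 = −19 + 4·5
1 = 4·62 − 13·19
1 = −13·453 + 95·62
1 = 95·1421 − 298·453
1 = −298·3295 + 691·1421
So 1 = (-298)·3295 + (691)·1421.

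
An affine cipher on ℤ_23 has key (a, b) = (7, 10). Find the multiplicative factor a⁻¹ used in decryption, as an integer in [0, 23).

Extended Euclidean algorithm:
23 = 3·7 + 2
7 = 3·2 + 1
2 = 2·1 + 0
Since gcd(7, 23) = 1, back-substitute to write 1 as a combination:
1 = 7 − 3·2
1 = −3·23 + 10·7
So 7·10 ≡ 1 (mod 23).

10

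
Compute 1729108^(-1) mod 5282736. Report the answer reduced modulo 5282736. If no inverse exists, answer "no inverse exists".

no inverse exists

Compute gcd(1729108, 5282736):
5282736 = 3×1729108 + 95412
1729108 = 18×95412 + 11692
95412 = 8×11692 + 1876
11692 = 6×1876 + 436
1876 = 4×436 + 132
436 = 3×132 + 40
132 = 3×40 + 12
40 = 3×12 + 4
12 = 3×4 + 0
gcd(1729108, 5282736) = 4 ≠ 1, so 1729108 has no multiplicative inverse modulo 5282736.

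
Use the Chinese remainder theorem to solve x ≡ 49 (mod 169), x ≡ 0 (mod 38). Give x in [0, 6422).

2584

Write x = 49 + 169·k. Then 169·k ≡ 0 − 49 ≡ 27 (mod 38).
Need 169⁻¹ mod 38. Extended Euclid on (38, 17):
38 = 2·17 + 4
17 = 4·4 + 1
4 = 4·1 + 0
Back-substitute:
1 = 17 − 4·4
1 = −4·38 + 9·17
169⁻¹ ≡ 9 (mod 38), so k ≡ 9·27 ≡ 15 (mod 38).
x = 49 + 169·15 = 2584.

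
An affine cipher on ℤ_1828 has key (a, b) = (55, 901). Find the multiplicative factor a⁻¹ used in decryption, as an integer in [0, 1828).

1263

Run Euclid on (1828, 55):
1828 = 33×55 + 13
55 = 4×13 + 3
13 = 4×3 + 1
3 = 3×1 + 0
Since gcd(55, 1828) = 1, back-substitute to write 1 as a combination:
1 = 13 − 4·3
1 = −4·55 + 17·13
1 = 17·1828 − 565·55
So 55·(-565) ≡ 1 (mod 1828), and -565 ≡ 1263 (mod 1828).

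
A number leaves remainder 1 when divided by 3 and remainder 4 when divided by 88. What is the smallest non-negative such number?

Write x = 1 + 3·k. Then 3·k ≡ 4 − 1 ≡ 3 (mod 88).
Need 3⁻¹ mod 88. Extended Euclid on (88, 3):
88 = 29*3 + 1
3 = 3*1 + 0
Back-substitute:
1 = 88 − 29·3
3⁻¹ ≡ 59 (mod 88), so k ≡ 59·3 ≡ 1 (mod 88).
x = 1 + 3·1 = 4.

4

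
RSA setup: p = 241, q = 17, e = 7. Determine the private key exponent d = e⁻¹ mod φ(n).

2743

φ(n) = (p−1)(q−1) = 240·16 = 3840.
Need d with 7·d ≡ 1 (mod 3840). Apply the extended Euclidean algorithm:
3840 = 548×7 + 4
7 = 1×4 + 3
4 = 1×3 + 1
3 = 3×1 + 0
Back-substitute:
1 = 4 − 3
1 = −7 + 2·4
1 = 2·3840 − 1097·7
So 7·(-1097) ≡ 1 (mod 3840), hence d ≡ -1097 ≡ 2743 (mod 3840).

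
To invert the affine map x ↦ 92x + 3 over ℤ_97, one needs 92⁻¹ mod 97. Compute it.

58

Run Euclid on (97, 92):
97 = 1·92 + 5
92 = 18·5 + 2
5 = 2·2 + 1
2 = 2·1 + 0
The gcd is 1. Working backward:
1 = 5 − 2·2
1 = −2·92 + 37·5
1 = 37·97 − 39·92
Hence 92⁻¹ ≡ -39 ≡ 58 (mod 97).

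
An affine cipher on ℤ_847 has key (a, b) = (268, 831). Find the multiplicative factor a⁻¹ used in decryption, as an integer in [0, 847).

gcd(847, 268) by repeated division:
847 = 3×268 + 43
268 = 6×43 + 10
43 = 4×10 + 3
10 = 3×3 + 1
3 = 3×1 + 0
Since gcd(268, 847) = 1, back-substitute to write 1 as a combination:
1 = 10 − 3·3
1 = −3·43 + 13·10
1 = 13·268 − 81·43
1 = −81·847 + 256·268
So 268·256 ≡ 1 (mod 847).

256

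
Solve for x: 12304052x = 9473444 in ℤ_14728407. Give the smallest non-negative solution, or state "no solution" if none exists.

13363321

First find gcd(12304052, 14728407):
14728407 = 1×12304052 + 2424355
12304052 = 5×2424355 + 182277
2424355 = 13×182277 + 54754
182277 = 3×54754 + 18015
54754 = 3×18015 + 709
18015 = 25×709 + 290
709 = 2×290 + 129
290 = 2×129 + 32
129 = 4×32 + 1
32 = 32×1 + 0
gcd = 1, so a unique solution mod 14728407 exists.
Back-substitute for the Bézout coefficients:
1 = 129 − 4·32
1 = −4·290 + 9·129
1 = 9·709 − 22·290
1 = −22·18015 + 559·709
1 = 559·54754 − 1699·18015
1 = −1699·182277 + 5656·54754
1 = 5656·2424355 − 75227·182277
1 = −75227·12304052 + 381791·2424355
1 = 381791·14728407 − 457018·12304052
So 12304052·(-457018) ≡ 1 (mod 14728407), giving 12304052⁻¹ ≡ 14271389.
x ≡ 12304052⁻¹·9473444 ≡ 14271389·9473444 ≡ 13363321 (mod 14728407).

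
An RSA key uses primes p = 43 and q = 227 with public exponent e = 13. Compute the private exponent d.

φ(n) = (p−1)(q−1) = 42·226 = 9492.
Need d with 13·d ≡ 1 (mod 9492). Apply the extended Euclidean algorithm:
9492 = 730*13 + 2
13 = 6*2 + 1
2 = 2*1 + 0
Back-substitute:
1 = 13 − 6·2
1 = −6·9492 + 4381·13
So 13·4381 ≡ 1 (mod 9492), hence d = 4381.

4381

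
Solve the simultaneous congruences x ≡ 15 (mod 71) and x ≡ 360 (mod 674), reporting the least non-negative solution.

34734

Write x = 15 + 71·k. Then 71·k ≡ 360 − 15 ≡ 345 (mod 674).
Need 71⁻¹ mod 674. Extended Euclid on (674, 71):
674 = 9*71 + 35
71 = 2*35 + 1
35 = 35*1 + 0
Back-substitute:
1 = 71 − 2·35
1 = −2·674 + 19·71
71⁻¹ ≡ 19 (mod 674), so k ≡ 19·345 ≡ 489 (mod 674).
x = 15 + 71·489 = 34734.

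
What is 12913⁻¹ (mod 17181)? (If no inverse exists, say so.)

gcd(17181, 12913) by repeated division:
17181 = 1×12913 + 4268
12913 = 3×4268 + 109
4268 = 39×109 + 17
109 = 6×17 + 7
17 = 2×7 + 3
7 = 2×3 + 1
3 = 3×1 + 0
gcd = 1, so the inverse exists. Back-substitute:
1 = 7 − 2·3
1 = −2·17 + 5·7
1 = 5·109 − 32·17
1 = −32·4268 + 1253·109
1 = 1253·12913 − 3791·4268
1 = −3791·17181 + 5044·12913
So 12913·5044 ≡ 1 (mod 17181).

5044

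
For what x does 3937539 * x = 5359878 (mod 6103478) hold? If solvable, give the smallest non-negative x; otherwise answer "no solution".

1522768

First find gcd(3937539, 6103478):
6103478 = 1·3937539 + 2165939
3937539 = 1·2165939 + 1771600
2165939 = 1·1771600 + 394339
1771600 = 4·394339 + 194244
394339 = 2·194244 + 5851
194244 = 33·5851 + 1161
5851 = 5·1161 + 46
1161 = 25·46 + 11
46 = 4·11 + 2
11 = 5·2 + 1
2 = 2·1 + 0
gcd = 1, so a unique solution mod 6103478 exists.
Back-substitute for the Bézout coefficients:
1 = 11 − 5·2
1 = −5·46 + 21·11
1 = 21·1161 − 530·46
1 = −530·5851 + 2671·1161
1 = 2671·194244 − 88673·5851
1 = −88673·394339 + 180017·194244
1 = 180017·1771600 − 808741·394339
1 = −808741·2165939 + 988758·1771600
1 = 988758·3937539 − 1797499·2165939
1 = −1797499·6103478 + 2786257·3937539
So 3937539·(2786257) ≡ 1 (mod 6103478), giving 3937539⁻¹ ≡ 2786257.
x ≡ 3937539⁻¹·5359878 ≡ 2786257·5359878 ≡ 1522768 (mod 6103478).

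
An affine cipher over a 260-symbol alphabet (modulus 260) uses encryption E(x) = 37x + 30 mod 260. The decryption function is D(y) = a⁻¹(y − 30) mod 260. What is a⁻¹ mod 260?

Extended Euclidean algorithm:
260 = 7·37 + 1
37 = 37·1 + 0
Since gcd(37, 260) = 1, back-substitute to write 1 as a combination:
1 = 260 − 7·37
So 37·(-7) ≡ 1 (mod 260), and -7 ≡ 253 (mod 260).

253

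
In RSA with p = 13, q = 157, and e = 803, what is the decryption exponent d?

1499

φ(n) = (p−1)(q−1) = 12·156 = 1872.
Need d with 803·d ≡ 1 (mod 1872). Apply the extended Euclidean algorithm:
1872 = 2×803 + 266
803 = 3×266 + 5
266 = 53×5 + 1
5 = 5×1 + 0
Back-substitute:
1 = 266 − 53·5
1 = −53·803 + 160·266
1 = 160·1872 − 373·803
So 803·(-373) ≡ 1 (mod 1872), hence d ≡ -373 ≡ 1499 (mod 1872).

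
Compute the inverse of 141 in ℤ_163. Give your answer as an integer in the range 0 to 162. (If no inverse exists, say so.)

37

Run Euclid on (163, 141):
163 = 1*141 + 22
141 = 6*22 + 9
22 = 2*9 + 4
9 = 2*4 + 1
4 = 4*1 + 0
The gcd is 1. Working backward:
1 = 9 − 2·4
1 = −2·22 + 5·9
1 = 5·141 − 32·22
1 = −32·163 + 37·141
So 141·37 ≡ 1 (mod 163).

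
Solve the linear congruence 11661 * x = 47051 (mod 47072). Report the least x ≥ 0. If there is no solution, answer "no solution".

18807

First find gcd(11661, 47072):
47072 = 4*11661 + 428
11661 = 27*428 + 105
428 = 4*105 + 8
105 = 13*8 + 1
8 = 8*1 + 0
gcd = 1, so a unique solution mod 47072 exists.
Back-substitute for the Bézout coefficients:
1 = 105 − 13·8
1 = −13·428 + 53·105
1 = 53·11661 − 1444·428
1 = −1444·47072 + 5829·11661
So 11661·(5829) ≡ 1 (mod 47072), giving 11661⁻¹ ≡ 5829.
x ≡ 11661⁻¹·47051 ≡ 5829·47051 ≡ 18807 (mod 47072).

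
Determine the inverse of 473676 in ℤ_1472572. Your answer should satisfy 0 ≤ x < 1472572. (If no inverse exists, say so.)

no inverse exists

Euclidean algorithm on 1472572, 473676:
1472572 = 3×473676 + 51544
473676 = 9×51544 + 9780
51544 = 5×9780 + 2644
9780 = 3×2644 + 1848
2644 = 1×1848 + 796
1848 = 2×796 + 256
796 = 3×256 + 28
256 = 9×28 + 4
28 = 7×4 + 0
Since gcd = 4 > 1, 473676 is not a unit mod 1472572.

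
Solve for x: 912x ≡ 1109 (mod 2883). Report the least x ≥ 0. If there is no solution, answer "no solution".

no solution

gcd(912, 2883):
2883 = 3×912 + 147
912 = 6×147 + 30
147 = 4×30 + 27
30 = 1×27 + 3
27 = 9×3 + 0
gcd = 3, but 3 ∤ 1109, so the congruence has no solution.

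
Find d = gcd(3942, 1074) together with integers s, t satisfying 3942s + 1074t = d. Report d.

Repeated division:
3942 = 3×1074 + 720
1074 = 1×720 + 354
720 = 2×354 + 12
354 = 29×12 + 6
12 = 2×6 + 0
gcd(3942, 1074) = 6.
Back-substituting:
6 = 354 − 29·12
6 = −29·720 + 59·354
6 = 59·1074 − 88·720
6 = −88·3942 + 323·1074
So 6 = (-88)·3942 + (323)·1074.

6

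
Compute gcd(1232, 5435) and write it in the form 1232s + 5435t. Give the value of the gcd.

1

Euclidean algorithm:
5435 = 4×1232 + 507
1232 = 2×507 + 218
507 = 2×218 + 71
218 = 3×71 + 5
71 = 14×5 + 1
5 = 5×1 + 0
gcd(1232, 5435) = 1.
Back-substituting:
1 = 71 − 14·5
1 = −14·218 + 43·71
1 = 43·507 − 100·218
1 = −100·1232 + 243·507
1 = 243·5435 − 1072·1232
So 1 = (243)·5435 + (-1072)·1232.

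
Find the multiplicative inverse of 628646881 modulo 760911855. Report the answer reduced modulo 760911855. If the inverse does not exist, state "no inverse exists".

573754696

Run Euclid on (760911855, 628646881):
760911855 = 1*628646881 + 132264974
628646881 = 4*132264974 + 99586985
132264974 = 1*99586985 + 32677989
99586985 = 3*32677989 + 1553018
32677989 = 21*1553018 + 64611
1553018 = 24*64611 + 2354
64611 = 27*2354 + 1053
2354 = 2*1053 + 248
1053 = 4*248 + 61
248 = 4*61 + 4
61 = 15*4 + 1
4 = 4*1 + 0
Since gcd(628646881, 760911855) = 1, back-substitute to write 1 as a combination:
1 = 61 − 15·4
1 = −15·248 + 61·61
1 = 61·1053 − 259·248
1 = −259·2354 + 579·1053
1 = 579·64611 − 15892·2354
1 = −15892·1553018 + 381987·64611
1 = 381987·32677989 − 8037619·1553018
1 = −8037619·99586985 + 24494844·32677989
1 = 24494844·132264974 − 32532463·99586985
1 = −32532463·628646881 + 154624696·132264974
1 = 154624696·760911855 − 187157159·628646881
So 628646881·(-187157159) ≡ 1 (mod 760911855), and -187157159 ≡ 573754696 (mod 760911855).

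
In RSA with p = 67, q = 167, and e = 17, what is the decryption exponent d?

1289

φ(n) = (p−1)(q−1) = 66·166 = 10956.
Need d with 17·d ≡ 1 (mod 10956). Apply the extended Euclidean algorithm:
10956 = 644*17 + 8
17 = 2*8 + 1
8 = 8*1 + 0
Back-substitute:
1 = 17 − 2·8
1 = −2·10956 + 1289·17
So 17·1289 ≡ 1 (mod 10956), hence d = 1289.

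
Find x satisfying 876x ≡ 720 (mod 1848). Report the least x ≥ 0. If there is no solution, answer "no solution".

62

First find gcd(876, 1848):
1848 = 2×876 + 96
876 = 9×96 + 12
96 = 8×12 + 0
gcd = 12 and 12 | 720, so solutions exist. Divide through by 12: 73x ≡ 60 (mod 154).
Now find 73⁻¹ mod 154:
154 = 2·73 + 8
73 = 9·8 + 1
8 = 8·1 + 0
Back-substitute:
1 = 73 − 9·8
1 = −9·154 + 19·73
So 73⁻¹ ≡ 19 (mod 154).
Then x ≡ 19·60 ≡ 62 (mod 154); the smallest non-negative solution is x = 62.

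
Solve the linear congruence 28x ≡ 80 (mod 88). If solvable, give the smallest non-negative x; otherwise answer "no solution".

First find gcd(28, 88):
88 = 3*28 + 4
28 = 7*4 + 0
gcd = 4 and 4 | 80, so solutions exist. Divide through by 4: 7x ≡ 20 (mod 22).
Now find 7⁻¹ mod 22:
22 = 3*7 + 1
7 = 7*1 + 0
Back-substitute:
1 = 22 − 3·7
So 7·(-3) ≡ 1 (mod 22), i.e. 7⁻¹ ≡ 19.
Then x ≡ 19·20 ≡ 6 (mod 22); the smallest non-negative solution is x = 6.

6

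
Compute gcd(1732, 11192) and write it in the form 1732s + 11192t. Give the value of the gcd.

Repeated division:
11192 = 6·1732 + 800
1732 = 2·800 + 132
800 = 6·132 + 8
132 = 16·8 + 4
8 = 2·4 + 0
gcd(1732, 11192) = 4.
Back-substituting:
4 = 132 − 16·8
4 = −16·800 + 97·132
4 = 97·1732 − 210·800
4 = −210·11192 + 1357·1732
So 4 = (-210)·11192 + (1357)·1732.

4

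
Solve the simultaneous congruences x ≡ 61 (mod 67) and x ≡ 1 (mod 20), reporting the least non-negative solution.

61

Write x = 61 + 67·k. Then 67·k ≡ 1 − 61 ≡ 0 (mod 20).
Need 67⁻¹ mod 20. Extended Euclid on (20, 7):
20 = 2×7 + 6
7 = 1×6 + 1
6 = 6×1 + 0
Back-substitute:
1 = 7 − 6
1 = −20 + 3·7
67⁻¹ ≡ 3 (mod 20), so k ≡ 3·0 ≡ 0 (mod 20).
x = 61 + 67·0 = 61.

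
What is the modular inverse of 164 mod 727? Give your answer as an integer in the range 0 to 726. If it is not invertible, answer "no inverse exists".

430

Run Euclid on (727, 164):
727 = 4*164 + 71
164 = 2*71 + 22
71 = 3*22 + 5
22 = 4*5 + 2
5 = 2*2 + 1
2 = 2*1 + 0
Since gcd(164, 727) = 1, back-substitute to write 1 as a combination:
1 = 5 − 2·2
1 = −2·22 + 9·5
1 = 9·71 − 29·22
1 = −29·164 + 67·71
1 = 67·727 − 297·164
So 164·(-297) ≡ 1 (mod 727), and -297 ≡ 430 (mod 727).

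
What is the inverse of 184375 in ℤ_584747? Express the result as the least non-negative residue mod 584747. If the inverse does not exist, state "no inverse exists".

59599

Run Euclid on (584747, 184375):
584747 = 3·184375 + 31622
184375 = 5·31622 + 26265
31622 = 1·26265 + 5357
26265 = 4·5357 + 4837
5357 = 1·4837 + 520
4837 = 9·520 + 157
520 = 3·157 + 49
157 = 3·49 + 10
49 = 4·10 + 9
10 = 1·9 + 1
9 = 9·1 + 0
The gcd is 1. Working backward:
1 = 10 − 9
1 = −49 + 5·10
1 = 5·157 − 16·49
1 = −16·520 + 53·157
1 = 53·4837 − 493·520
1 = −493·5357 + 546·4837
1 = 546·26265 − 2677·5357
1 = −2677·31622 + 3223·26265
1 = 3223·184375 − 18792·31622
1 = −18792·584747 + 59599·184375
So 184375·59599 ≡ 1 (mod 584747).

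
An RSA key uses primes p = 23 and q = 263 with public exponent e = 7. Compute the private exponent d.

φ(n) = (p−1)(q−1) = 22·262 = 5764.
Need d with 7·d ≡ 1 (mod 5764). Apply the extended Euclidean algorithm:
5764 = 823*7 + 3
7 = 2*3 + 1
3 = 3*1 + 0
Back-substitute:
1 = 7 − 2·3
1 = −2·5764 + 1647·7
So 7·1647 ≡ 1 (mod 5764), hence d = 1647.

1647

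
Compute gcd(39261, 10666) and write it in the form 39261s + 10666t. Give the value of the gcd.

Euclidean algorithm:
39261 = 3*10666 + 7263
10666 = 1*7263 + 3403
7263 = 2*3403 + 457
3403 = 7*457 + 204
457 = 2*204 + 49
204 = 4*49 + 8
49 = 6*8 + 1
8 = 8*1 + 0
gcd(39261, 10666) = 1.
Express as a combination:
1 = 49 − 6·8
1 = −6·204 + 25·49
1 = 25·457 − 56·204
1 = −56·3403 + 417·457
1 = 417·7263 − 890·3403
1 = −890·10666 + 1307·7263
1 = 1307·39261 − 4811·10666
So 1 = (1307)·39261 + (-4811)·10666.

1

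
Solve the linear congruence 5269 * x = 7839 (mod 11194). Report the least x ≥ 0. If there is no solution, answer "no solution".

First find gcd(5269, 11194):
11194 = 2·5269 + 656
5269 = 8·656 + 21
656 = 31·21 + 5
21 = 4·5 + 1
5 = 5·1 + 0
gcd = 1, so a unique solution mod 11194 exists.
Back-substitute for the Bézout coefficients:
1 = 21 − 4·5
1 = −4·656 + 125·21
1 = 125·5269 − 1004·656
1 = −1004·11194 + 2133·5269
So 5269·(2133) ≡ 1 (mod 11194), giving 5269⁻¹ ≡ 2133.
x ≡ 5269⁻¹·7839 ≡ 2133·7839 ≡ 7945 (mod 11194).

7945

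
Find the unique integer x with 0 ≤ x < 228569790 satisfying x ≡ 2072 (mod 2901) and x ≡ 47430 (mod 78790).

Write x = 2072 + 2901·k. Then 2901·k ≡ 47430 − 2072 ≡ 45358 (mod 78790).
Need 2901⁻¹ mod 78790. Extended Euclid on (78790, 2901):
78790 = 27*2901 + 463
2901 = 6*463 + 123
463 = 3*123 + 94
123 = 1*94 + 29
94 = 3*29 + 7
29 = 4*7 + 1
7 = 7*1 + 0
Back-substitute:
1 = 29 − 4·7
1 = −4·94 + 13·29
1 = 13·123 − 17·94
1 = −17·463 + 64·123
1 = 64·2901 − 401·463
1 = −401·78790 + 10891·2901
2901⁻¹ ≡ 10891 (mod 78790), so k ≡ 10891·45358 ≡ 59468 (mod 78790).
x = 2072 + 2901·59468 = 172518740.

172518740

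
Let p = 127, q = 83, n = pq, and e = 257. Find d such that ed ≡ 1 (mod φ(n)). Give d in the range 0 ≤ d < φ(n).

3377

φ(n) = (p−1)(q−1) = 126·82 = 10332.
Need d with 257·d ≡ 1 (mod 10332). Apply the extended Euclidean algorithm:
10332 = 40·257 + 52
257 = 4·52 + 49
52 = 1·49 + 3
49 = 16·3 + 1
3 = 3·1 + 0
Back-substitute:
1 = 49 − 16·3
1 = −16·52 + 17·49
1 = 17·257 − 84·52
1 = −84·10332 + 3377·257
So 257·3377 ≡ 1 (mod 10332), hence d = 3377.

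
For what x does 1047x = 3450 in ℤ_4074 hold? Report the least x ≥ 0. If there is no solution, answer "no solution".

264

First find gcd(1047, 4074):
4074 = 3×1047 + 933
1047 = 1×933 + 114
933 = 8×114 + 21
114 = 5×21 + 9
21 = 2×9 + 3
9 = 3×3 + 0
gcd = 3 and 3 | 3450, so solutions exist. Divide through by 3: 349x ≡ 1150 (mod 1358).
Now find 349⁻¹ mod 1358:
1358 = 3*349 + 311
349 = 1*311 + 38
311 = 8*38 + 7
38 = 5*7 + 3
7 = 2*3 + 1
3 = 3*1 + 0
Back-substitute:
1 = 7 − 2·3
1 = −2·38 + 11·7
1 = 11·311 − 90·38
1 = −90·349 + 101·311
1 = 101·1358 − 393·349
So 349·(-393) ≡ 1 (mod 1358), i.e. 349⁻¹ ≡ 965.
Then x ≡ 965·1150 ≡ 264 (mod 1358); the smallest non-negative solution is x = 264.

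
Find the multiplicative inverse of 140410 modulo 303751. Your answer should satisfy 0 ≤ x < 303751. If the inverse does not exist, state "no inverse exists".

100354

Extended Euclidean algorithm:
303751 = 2·140410 + 22931
140410 = 6·22931 + 2824
22931 = 8·2824 + 339
2824 = 8·339 + 112
339 = 3·112 + 3
112 = 37·3 + 1
3 = 3·1 + 0
Since gcd(140410, 303751) = 1, back-substitute to write 1 as a combination:
1 = 112 − 37·3
1 = −37·339 + 112·112
1 = 112·2824 − 933·339
1 = −933·22931 + 7576·2824
1 = 7576·140410 − 46389·22931
1 = −46389·303751 + 100354·140410
So 140410·100354 ≡ 1 (mod 303751).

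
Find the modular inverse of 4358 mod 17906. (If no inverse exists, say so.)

Compute gcd(4358, 17906):
17906 = 4*4358 + 474
4358 = 9*474 + 92
474 = 5*92 + 14
92 = 6*14 + 8
14 = 1*8 + 6
8 = 1*6 + 2
6 = 3*2 + 0
gcd(4358, 17906) = 2 ≠ 1, so 4358 has no multiplicative inverse modulo 17906.

no inverse exists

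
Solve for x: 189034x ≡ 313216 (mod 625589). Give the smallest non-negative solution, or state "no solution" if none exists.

203629

First find gcd(189034, 625589):
625589 = 3·189034 + 58487
189034 = 3·58487 + 13573
58487 = 4·13573 + 4195
13573 = 3·4195 + 988
4195 = 4·988 + 243
988 = 4·243 + 16
243 = 15·16 + 3
16 = 5·3 + 1
3 = 3·1 + 0
gcd = 1, so a unique solution mod 625589 exists.
Back-substitute for the Bézout coefficients:
1 = 16 − 5·3
1 = −5·243 + 76·16
1 = 76·988 − 309·243
1 = −309·4195 + 1312·988
1 = 1312·13573 − 4245·4195
1 = −4245·58487 + 18292·13573
1 = 18292·189034 − 59121·58487
1 = −59121·625589 + 195655·189034
So 189034·(195655) ≡ 1 (mod 625589), giving 189034⁻¹ ≡ 195655.
x ≡ 189034⁻¹·313216 ≡ 195655·313216 ≡ 203629 (mod 625589).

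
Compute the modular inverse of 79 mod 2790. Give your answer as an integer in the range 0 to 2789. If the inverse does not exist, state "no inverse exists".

gcd(2790, 79) by repeated division:
2790 = 35*79 + 25
79 = 3*25 + 4
25 = 6*4 + 1
4 = 4*1 + 0
The gcd is 1. Working backward:
1 = 25 − 6·4
1 = −6·79 + 19·25
1 = 19·2790 − 671·79
Hence 79⁻¹ ≡ -671 ≡ 2119 (mod 2790).

2119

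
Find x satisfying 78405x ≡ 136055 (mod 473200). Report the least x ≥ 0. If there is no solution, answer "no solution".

First find gcd(78405, 473200):
473200 = 6×78405 + 2770
78405 = 28×2770 + 845
2770 = 3×845 + 235
845 = 3×235 + 140
235 = 1×140 + 95
140 = 1×95 + 45
95 = 2×45 + 5
45 = 9×5 + 0
gcd = 5 and 5 | 136055, so solutions exist. Divide through by 5: 15681x ≡ 27211 (mod 94640).
Now find 15681⁻¹ mod 94640:
94640 = 6·15681 + 554
15681 = 28·554 + 169
554 = 3·169 + 47
169 = 3·47 + 28
47 = 1·28 + 19
28 = 1·19 + 9
19 = 2·9 + 1
9 = 9·1 + 0
Back-substitute:
1 = 19 − 2·9
1 = −2·28 + 3·19
1 = 3·47 − 5·28
1 = −5·169 + 18·47
1 = 18·554 − 59·169
1 = −59·15681 + 1670·554
1 = 1670·94640 − 10079·15681
So 15681·(-10079) ≡ 1 (mod 94640), i.e. 15681⁻¹ ≡ 84561.
Then x ≡ 84561·27211 ≡ 7051 (mod 94640); the smallest non-negative solution is x = 7051.

7051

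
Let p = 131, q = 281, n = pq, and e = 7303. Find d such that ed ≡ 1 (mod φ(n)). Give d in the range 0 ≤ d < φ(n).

φ(n) = (p−1)(q−1) = 130·280 = 36400.
Need d with 7303·d ≡ 1 (mod 36400). Apply the extended Euclidean algorithm:
36400 = 4·7303 + 7188
7303 = 1·7188 + 115
7188 = 62·115 + 58
115 = 1·58 + 57
58 = 1·57 + 1
57 = 57·1 + 0
Back-substitute:
1 = 58 − 57
1 = −115 + 2·58
1 = 2·7188 − 125·115
1 = −125·7303 + 127·7188
1 = 127·36400 − 633·7303
So 7303·(-633) ≡ 1 (mod 36400), hence d ≡ -633 ≡ 35767 (mod 36400).

35767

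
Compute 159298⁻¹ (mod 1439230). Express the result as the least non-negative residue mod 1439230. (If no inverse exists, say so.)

Euclidean algorithm on 1439230, 159298:
1439230 = 9×159298 + 5548
159298 = 28×5548 + 3954
5548 = 1×3954 + 1594
3954 = 2×1594 + 766
1594 = 2×766 + 62
766 = 12×62 + 22
62 = 2×22 + 18
22 = 1×18 + 4
18 = 4×4 + 2
4 = 2×2 + 0
gcd(159298, 1439230) = 2 ≠ 1, so 159298 has no multiplicative inverse modulo 1439230.

no inverse exists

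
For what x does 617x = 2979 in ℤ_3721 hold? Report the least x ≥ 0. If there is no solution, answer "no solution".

626

First find gcd(617, 3721):
3721 = 6·617 + 19
617 = 32·19 + 9
19 = 2·9 + 1
9 = 9·1 + 0
gcd = 1, so a unique solution mod 3721 exists.
Back-substitute for the Bézout coefficients:
1 = 19 − 2·9
1 = −2·617 + 65·19
1 = 65·3721 − 392·617
So 617·(-392) ≡ 1 (mod 3721), giving 617⁻¹ ≡ 3329.
x ≡ 617⁻¹·2979 ≡ 3329·2979 ≡ 626 (mod 3721).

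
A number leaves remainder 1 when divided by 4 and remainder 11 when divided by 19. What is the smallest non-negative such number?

49

Write x = 1 + 4·k. Then 4·k ≡ 11 − 1 ≡ 10 (mod 19).
Need 4⁻¹ mod 19. Extended Euclid on (19, 4):
19 = 4×4 + 3
4 = 1×3 + 1
3 = 3×1 + 0
Back-substitute:
1 = 4 − 3
1 = −19 + 5·4
4⁻¹ ≡ 5 (mod 19), so k ≡ 5·10 ≡ 12 (mod 19).
x = 1 + 4·12 = 49.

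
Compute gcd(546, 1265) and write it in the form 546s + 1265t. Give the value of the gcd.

Euclidean algorithm:
1265 = 2·546 + 173
546 = 3·173 + 27
173 = 6·27 + 11
27 = 2·11 + 5
11 = 2·5 + 1
5 = 5·1 + 0
gcd(546, 1265) = 1.
Working backward:
1 = 11 − 2·5
1 = −2·27 + 5·11
1 = 5·173 − 32·27
1 = −32·546 + 101·173
1 = 101·1265 − 234·546
So 1 = (101)·1265 + (-234)·546.

1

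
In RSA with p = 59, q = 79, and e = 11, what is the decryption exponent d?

2879

φ(n) = (p−1)(q−1) = 58·78 = 4524.
Need d with 11·d ≡ 1 (mod 4524). Apply the extended Euclidean algorithm:
4524 = 411*11 + 3
11 = 3*3 + 2
3 = 1*2 + 1
2 = 2*1 + 0
Back-substitute:
1 = 3 − 2
1 = −11 + 4·3
1 = 4·4524 − 1645·11
So 11·(-1645) ≡ 1 (mod 4524), hence d ≡ -1645 ≡ 2879 (mod 4524).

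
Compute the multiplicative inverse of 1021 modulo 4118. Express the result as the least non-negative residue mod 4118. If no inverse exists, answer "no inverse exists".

Run Euclid on (4118, 1021):
4118 = 4×1021 + 34
1021 = 30×34 + 1
34 = 34×1 + 0
gcd = 1, so the inverse exists. Back-substitute:
1 = 1021 − 30·34
1 = −30·4118 + 121·1021
So 1021·121 ≡ 1 (mod 4118).

121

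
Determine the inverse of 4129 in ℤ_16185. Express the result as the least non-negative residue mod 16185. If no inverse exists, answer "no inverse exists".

3814

gcd(16185, 4129) by repeated division:
16185 = 3×4129 + 3798
4129 = 1×3798 + 331
3798 = 11×331 + 157
331 = 2×157 + 17
157 = 9×17 + 4
17 = 4×4 + 1
4 = 4×1 + 0
gcd = 1, so the inverse exists. Back-substitute:
1 = 17 − 4·4
1 = −4·157 + 37·17
1 = 37·331 − 78·157
1 = −78·3798 + 895·331
1 = 895·4129 − 973·3798
1 = −973·16185 + 3814·4129
So 4129·3814 ≡ 1 (mod 16185).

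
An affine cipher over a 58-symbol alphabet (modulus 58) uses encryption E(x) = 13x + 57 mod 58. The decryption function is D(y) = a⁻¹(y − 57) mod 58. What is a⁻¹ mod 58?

9

gcd(58, 13) by repeated division:
58 = 4·13 + 6
13 = 2·6 + 1
6 = 6·1 + 0
The gcd is 1. Working backward:
1 = 13 − 2·6
1 = −2·58 + 9·13
So 13·9 ≡ 1 (mod 58).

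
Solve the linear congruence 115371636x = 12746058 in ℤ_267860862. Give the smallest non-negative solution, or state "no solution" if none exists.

17480809

First find gcd(115371636, 267860862):
267860862 = 2*115371636 + 37117590
115371636 = 3*37117590 + 4018866
37117590 = 9*4018866 + 947796
4018866 = 4*947796 + 227682
947796 = 4*227682 + 37068
227682 = 6*37068 + 5274
37068 = 7*5274 + 150
5274 = 35*150 + 24
150 = 6*24 + 6
24 = 4*6 + 0
gcd = 6 and 6 | 12746058, so solutions exist. Divide through by 6: 19228606x ≡ 2124343 (mod 44643477).
Now find 19228606⁻¹ mod 44643477:
44643477 = 2×19228606 + 6186265
19228606 = 3×6186265 + 669811
6186265 = 9×669811 + 157966
669811 = 4×157966 + 37947
157966 = 4×37947 + 6178
37947 = 6×6178 + 879
6178 = 7×879 + 25
879 = 35×25 + 4
25 = 6×4 + 1
4 = 4×1 + 0
Back-substitute:
1 = 25 − 6·4
1 = −6·879 + 211·25
1 = 211·6178 − 1483·879
1 = −1483·37947 + 9109·6178
1 = 9109·157966 − 37919·37947
1 = −37919·669811 + 160785·157966
1 = 160785·6186265 − 1484984·669811
1 = −1484984·19228606 + 4615737·6186265
1 = 4615737·44643477 − 10716458·19228606
So 19228606·(-10716458) ≡ 1 (mod 44643477), i.e. 19228606⁻¹ ≡ 33927019.
Then x ≡ 33927019·2124343 ≡ 17480809 (mod 44643477); the smallest non-negative solution is x = 17480809.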